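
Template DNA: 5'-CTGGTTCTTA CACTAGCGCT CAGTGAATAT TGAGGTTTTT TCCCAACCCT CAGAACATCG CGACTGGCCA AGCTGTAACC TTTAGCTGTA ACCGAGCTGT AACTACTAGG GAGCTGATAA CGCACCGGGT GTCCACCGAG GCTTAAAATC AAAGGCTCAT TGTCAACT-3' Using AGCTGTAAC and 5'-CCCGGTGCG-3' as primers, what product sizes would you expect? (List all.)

The forward primer AGCTGTAAC matches the top strand at positions 71–79, 84–92, 95–103.
The reverse primer's reverse complement is CGCACCGGG, matching at positions 121–129.
Each forward site pairs with the reverse site to give a product ending at position 129: sizes 59, 46, 35 bp.

59 bp, 46 bp, 35 bp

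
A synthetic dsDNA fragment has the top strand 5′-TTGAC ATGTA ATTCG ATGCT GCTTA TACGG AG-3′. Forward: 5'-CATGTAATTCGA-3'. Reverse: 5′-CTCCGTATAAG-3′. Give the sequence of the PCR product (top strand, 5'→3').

Forward primer CATGTAATTCGA is found on the top strand at positions 5–16.
Taking the reverse complement of CTCCGTATAAG gives CTTATACGGAG, found at positions 22–32 on the template; the primer anneals here to the top strand with its 3' end pointing upstream.
The product is the template from position 5 through 32 (28 bp).

5'-CATGTAATTCGATGCTGCTTATACGGAG-3'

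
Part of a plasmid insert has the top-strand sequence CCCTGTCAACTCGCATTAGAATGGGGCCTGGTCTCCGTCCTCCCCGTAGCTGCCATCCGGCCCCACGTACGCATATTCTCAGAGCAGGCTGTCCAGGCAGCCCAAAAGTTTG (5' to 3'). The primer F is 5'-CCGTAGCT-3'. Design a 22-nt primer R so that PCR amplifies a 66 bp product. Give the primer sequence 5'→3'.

The forward primer binds at positions 44–51, so a 66 bp product ends at position 44 + 66 − 1 = 109.
The reverse primer anneals to the top strand over positions 88–109, i.e. to GCTGTCCAGGCAGCCCAAAAGT.
Its sequence written 5'→3' is the reverse complement: ACTTTTGGGCTGCCTGGACAGC.

5'-ACTTTTGGGCTGCCTGGACAGC-3'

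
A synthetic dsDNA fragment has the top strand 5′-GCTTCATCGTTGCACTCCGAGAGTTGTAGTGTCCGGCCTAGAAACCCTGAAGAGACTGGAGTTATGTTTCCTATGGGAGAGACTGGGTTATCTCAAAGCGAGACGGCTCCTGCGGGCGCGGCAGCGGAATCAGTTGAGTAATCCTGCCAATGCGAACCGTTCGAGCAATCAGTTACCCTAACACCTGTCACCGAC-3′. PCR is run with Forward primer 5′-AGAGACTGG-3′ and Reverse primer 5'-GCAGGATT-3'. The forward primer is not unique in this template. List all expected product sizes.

97 bp, 70 bp

The forward primer AGAGACTGG matches the top strand at positions 51–59, 78–86.
The reverse primer's reverse complement is AATCCTGC, matching at positions 140–147.
Each forward site pairs with the reverse site to give a product ending at position 147: sizes 97, 70 bp.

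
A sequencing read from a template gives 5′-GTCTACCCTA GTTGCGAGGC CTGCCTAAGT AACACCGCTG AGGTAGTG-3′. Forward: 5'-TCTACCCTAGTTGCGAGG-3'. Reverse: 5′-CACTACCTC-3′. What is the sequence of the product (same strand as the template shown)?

Forward primer TCTACCCTAGTTGCGAGG is found on the top strand at positions 2–19.
The reverse primer's reverse complement is GAGGTAGTG, which matches the template at positions 40–48.
The product is the template from position 2 through 48 (47 bp).

5'-TCTACCCTAGTTGCGAGGCCTGCCTAAGTAACACCGCTGAGGTAGTG-3'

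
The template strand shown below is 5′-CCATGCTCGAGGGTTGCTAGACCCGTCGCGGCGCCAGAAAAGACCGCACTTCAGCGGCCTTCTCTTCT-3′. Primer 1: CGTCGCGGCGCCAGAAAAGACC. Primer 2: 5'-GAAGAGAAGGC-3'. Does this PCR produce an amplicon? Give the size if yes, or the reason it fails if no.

Yes — a 44 bp product.

Primer 1 (CGTCGCGGCGCCAGAAAAGACC) matches the top strand at positions 24–45; it acts as a forward primer.
Primer 2's reverse complement is GCCTTCTCTTC, matching the top strand at positions 57–67; it acts as a reverse primer.
The 3' ends face each other across positions 24–67, giving a 44 bp product.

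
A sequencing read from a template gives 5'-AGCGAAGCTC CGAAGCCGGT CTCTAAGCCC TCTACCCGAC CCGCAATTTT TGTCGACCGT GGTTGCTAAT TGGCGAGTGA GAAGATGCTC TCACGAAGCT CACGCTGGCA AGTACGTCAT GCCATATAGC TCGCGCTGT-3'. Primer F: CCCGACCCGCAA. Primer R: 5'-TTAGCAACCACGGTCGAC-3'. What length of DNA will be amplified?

35 bp

The forward primer matches the template at positions 35–46.
Taking the reverse complement of TTAGCAACCACGGTCGAC gives GTCGACCGTGGTTGCTAA, found at positions 52–69 on the template; the primer anneals here to the top strand with its 3' end pointing upstream.
Product length = (reverse-primer end) − (forward-primer start) + 1 = 69 − 35 + 1 = 35 bp.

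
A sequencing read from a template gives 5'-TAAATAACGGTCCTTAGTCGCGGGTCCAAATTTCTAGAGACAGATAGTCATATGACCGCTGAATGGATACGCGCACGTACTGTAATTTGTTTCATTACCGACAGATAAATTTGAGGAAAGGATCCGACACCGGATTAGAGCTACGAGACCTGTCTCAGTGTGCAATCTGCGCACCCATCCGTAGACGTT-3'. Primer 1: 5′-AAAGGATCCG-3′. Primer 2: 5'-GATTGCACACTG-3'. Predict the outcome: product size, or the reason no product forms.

Yes — a 51 bp product.

Primer 1 (AAAGGATCCG) matches the top strand at positions 117–126; it acts as a forward primer.
Primer 2's reverse complement is CAGTGTGCAATC, matching the top strand at positions 156–167; it acts as a reverse primer.
The 3' ends face each other across positions 117–167, giving a 51 bp product.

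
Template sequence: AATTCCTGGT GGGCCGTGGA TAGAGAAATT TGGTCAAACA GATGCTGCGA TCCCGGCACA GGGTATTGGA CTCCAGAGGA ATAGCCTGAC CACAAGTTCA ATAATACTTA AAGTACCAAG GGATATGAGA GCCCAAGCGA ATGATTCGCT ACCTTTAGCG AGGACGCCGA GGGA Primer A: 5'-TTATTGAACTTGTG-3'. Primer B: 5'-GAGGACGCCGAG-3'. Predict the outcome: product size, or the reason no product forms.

Primer A (TTATTGAACTTGTG) has reverse complement CACAAGTTCAATAA, which matches the top strand at positions 91–104; primer A anneals to the top strand there with its 3' end pointing upstream toward position 91.
Primer B (GAGGACGCCGAG) matches the top strand directly at positions 160–171; it anneals to the bottom strand with its 3' end pointing downstream toward position 171.
The 3' ends diverge (primer A extends toward position 1, primer B toward position 174), so the primers never converge on a shared product.

No product — the primers' 3' ends point away from each other.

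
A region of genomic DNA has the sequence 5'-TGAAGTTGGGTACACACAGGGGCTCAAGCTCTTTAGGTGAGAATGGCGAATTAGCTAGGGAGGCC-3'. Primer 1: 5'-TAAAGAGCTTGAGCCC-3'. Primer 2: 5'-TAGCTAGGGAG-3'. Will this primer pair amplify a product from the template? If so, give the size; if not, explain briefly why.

No product — the primers' 3' ends point away from each other.

Primer 1 (TAAAGAGCTTGAGCCC) has reverse complement GGGCTCAAGCTCTTTA, which matches the top strand at positions 20–35; primer 1 anneals to the top strand there with its 3' end pointing upstream toward position 20.
Primer 2 (TAGCTAGGGAG) matches the top strand directly at positions 52–62; it anneals to the bottom strand with its 3' end pointing downstream toward position 62.
The 3' ends diverge (primer 1 extends toward position 1, primer 2 toward position 65), so the primers never converge on a shared product.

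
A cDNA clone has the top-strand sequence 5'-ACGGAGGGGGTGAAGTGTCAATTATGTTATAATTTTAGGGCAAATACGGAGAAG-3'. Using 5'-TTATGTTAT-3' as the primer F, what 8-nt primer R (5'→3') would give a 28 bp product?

The forward primer binds at positions 22–30, so a 28 bp product ends at position 22 + 28 − 1 = 49.
The reverse primer anneals to the top strand over positions 42–49, i.e. to AAATACGG.
Its sequence written 5'→3' is the reverse complement: CCGTATTT.

5'-CCGTATTT-3'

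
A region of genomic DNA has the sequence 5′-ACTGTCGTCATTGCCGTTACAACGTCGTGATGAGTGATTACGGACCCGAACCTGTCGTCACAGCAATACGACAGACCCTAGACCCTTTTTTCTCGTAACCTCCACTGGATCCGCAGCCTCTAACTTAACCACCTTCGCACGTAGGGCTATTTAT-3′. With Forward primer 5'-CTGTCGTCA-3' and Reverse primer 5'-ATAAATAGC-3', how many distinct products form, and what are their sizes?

The forward primer CTGTCGTCA matches the top strand at positions 2–10, 52–60.
The reverse primer's reverse complement is GCTATTTAT, matching at positions 146–154.
Each forward site pairs with the reverse site to give a product ending at position 154: sizes 153, 103 bp.

Two products: 153 bp, 103 bp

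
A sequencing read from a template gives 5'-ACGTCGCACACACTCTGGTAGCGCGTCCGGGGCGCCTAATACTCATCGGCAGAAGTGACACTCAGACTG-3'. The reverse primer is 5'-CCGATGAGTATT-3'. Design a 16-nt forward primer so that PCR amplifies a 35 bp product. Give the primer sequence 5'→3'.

5'-CTGGTAGCGCGTCCGG-3'

The reverse primer's reverse complement AATACTCATCGG matches the template at positions 38–49, so the product ends at position 49.
A 35 bp product then starts at position 49 − 35 + 1 = 15.
The forward primer is identical to the top strand there: CTGGTAGCGCGTCCGG.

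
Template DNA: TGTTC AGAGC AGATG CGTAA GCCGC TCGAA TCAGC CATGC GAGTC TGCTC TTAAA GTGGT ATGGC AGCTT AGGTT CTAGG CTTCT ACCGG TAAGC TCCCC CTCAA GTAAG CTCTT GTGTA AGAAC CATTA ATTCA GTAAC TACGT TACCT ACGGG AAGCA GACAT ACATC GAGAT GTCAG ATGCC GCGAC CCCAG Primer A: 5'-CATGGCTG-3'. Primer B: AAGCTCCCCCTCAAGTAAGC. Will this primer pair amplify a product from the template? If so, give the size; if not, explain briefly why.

Primer A (CATGGCTG) has reverse complement CAGCCATG, which matches the top strand at positions 32–39; primer A anneals to the top strand there with its 3' end pointing upstream toward position 32.
Primer B (AAGCTCCCCCTCAAGTAAGC) matches the top strand directly at positions 92–111; it anneals to the bottom strand with its 3' end pointing downstream toward position 111.
The 3' ends diverge (primer A extends toward position 1, primer B toward position 195), so the primers never converge on a shared product.

No product — the primers' 3' ends point away from each other.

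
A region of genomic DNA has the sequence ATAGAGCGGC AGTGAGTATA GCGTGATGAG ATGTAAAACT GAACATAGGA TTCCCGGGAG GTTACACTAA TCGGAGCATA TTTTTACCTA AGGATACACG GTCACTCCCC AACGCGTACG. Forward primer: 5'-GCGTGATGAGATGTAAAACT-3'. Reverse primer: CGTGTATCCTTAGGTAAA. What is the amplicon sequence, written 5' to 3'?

Scanning the template, GCGTGATGAGATGTAAAACT occurs at positions 21–40; this primer anneals to the bottom strand there with its 3' end pointing downstream.
Reverse complement of the reverse primer: TTTACCTAAGGATACACG. This occurs on the top strand at positions 83–100.
The product is the template from position 21 through 100 (80 bp).

5'-GCGTGATGAGATGTAAAACTGAACATAGGATTCCCGGGAGGTTACACTAATCGGAGCATATTTTTACCTAAGGATACACG-3'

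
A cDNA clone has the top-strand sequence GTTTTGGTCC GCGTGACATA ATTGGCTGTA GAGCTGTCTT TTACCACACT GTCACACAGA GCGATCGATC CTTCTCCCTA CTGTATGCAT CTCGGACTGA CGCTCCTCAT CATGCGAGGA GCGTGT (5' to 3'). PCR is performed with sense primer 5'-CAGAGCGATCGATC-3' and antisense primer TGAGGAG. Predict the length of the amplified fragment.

Scanning the template, CAGAGCGATCGATC occurs at positions 57–70; this primer anneals to the bottom strand there with its 3' end pointing downstream.
Reverse complement of the reverse primer: CTCCTCA. This occurs on the top strand at positions 103–109.
The product runs from position 57 to position 109, so its length is 109 − 57 + 1 = 53 bp.

53 bp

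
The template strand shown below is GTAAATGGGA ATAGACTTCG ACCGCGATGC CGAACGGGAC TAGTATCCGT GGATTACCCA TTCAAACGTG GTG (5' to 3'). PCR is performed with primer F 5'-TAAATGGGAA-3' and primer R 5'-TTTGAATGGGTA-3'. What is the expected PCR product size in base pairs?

65 bp

Forward primer TAAATGGGAA is found on the top strand at positions 2–11.
Taking the reverse complement of TTTGAATGGGTA gives TACCCATTCAAA, found at positions 55–66 on the template; the primer anneals here to the top strand with its 3' end pointing upstream.
The product runs from position 2 to position 66, so its length is 66 − 2 + 1 = 65 bp.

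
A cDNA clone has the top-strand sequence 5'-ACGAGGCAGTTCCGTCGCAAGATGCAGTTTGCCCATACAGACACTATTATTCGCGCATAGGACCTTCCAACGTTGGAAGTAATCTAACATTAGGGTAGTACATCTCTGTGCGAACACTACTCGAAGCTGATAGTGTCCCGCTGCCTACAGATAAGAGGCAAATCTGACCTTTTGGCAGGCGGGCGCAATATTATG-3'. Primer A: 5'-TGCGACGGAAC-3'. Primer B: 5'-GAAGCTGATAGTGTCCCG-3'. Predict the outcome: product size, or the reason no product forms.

No product — the primers' 3' ends point away from each other.

Primer A (TGCGACGGAAC) has reverse complement GTTCCGTCGCA, which matches the top strand at positions 9–19; primer A anneals to the top strand there with its 3' end pointing upstream toward position 9.
Primer B (GAAGCTGATAGTGTCCCG) matches the top strand directly at positions 123–140; it anneals to the bottom strand with its 3' end pointing downstream toward position 140.
The 3' ends diverge (primer A extends toward position 1, primer B toward position 195), so the primers never converge on a shared product.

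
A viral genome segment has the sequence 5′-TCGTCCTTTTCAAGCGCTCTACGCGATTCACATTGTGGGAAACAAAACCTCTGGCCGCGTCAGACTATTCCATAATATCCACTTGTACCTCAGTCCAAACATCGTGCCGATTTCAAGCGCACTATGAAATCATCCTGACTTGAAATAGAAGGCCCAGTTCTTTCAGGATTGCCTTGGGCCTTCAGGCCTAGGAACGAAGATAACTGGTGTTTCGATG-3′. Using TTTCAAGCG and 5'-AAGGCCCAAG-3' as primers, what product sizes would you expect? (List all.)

The forward primer TTTCAAGCG matches the top strand at positions 8–16, 111–119.
The reverse primer's reverse complement is CTTGGGCCTT, matching at positions 173–182.
Each forward site pairs with the reverse site to give a product ending at position 182: sizes 175, 72 bp.

175 bp, 72 bp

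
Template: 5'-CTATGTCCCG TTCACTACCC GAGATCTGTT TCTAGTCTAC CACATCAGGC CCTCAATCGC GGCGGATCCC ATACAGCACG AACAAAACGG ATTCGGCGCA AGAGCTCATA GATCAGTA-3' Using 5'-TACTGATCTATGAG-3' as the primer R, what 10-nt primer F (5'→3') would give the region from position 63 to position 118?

The reverse primer's reverse complement CTCATAGATCAGTA matches the template at positions 105–118; the product starts at position 63.
The forward primer is identical to the top strand over positions 63–72: CGGATCCCAT.

5'-CGGATCCCAT-3'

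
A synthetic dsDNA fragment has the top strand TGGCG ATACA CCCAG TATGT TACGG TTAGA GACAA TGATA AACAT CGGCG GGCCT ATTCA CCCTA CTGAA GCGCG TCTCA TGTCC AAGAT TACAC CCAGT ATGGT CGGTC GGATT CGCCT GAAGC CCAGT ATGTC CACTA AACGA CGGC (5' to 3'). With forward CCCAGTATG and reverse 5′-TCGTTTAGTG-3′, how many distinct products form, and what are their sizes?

The forward primer CCCAGTATG matches the top strand at positions 11–19, 95–103, 125–133.
The reverse primer's reverse complement is CACTAAACGA, matching at positions 136–145.
Each forward site pairs with the reverse site to give a product ending at position 145: sizes 135, 51, 21 bp.

Three products: 135 bp, 51 bp, 21 bp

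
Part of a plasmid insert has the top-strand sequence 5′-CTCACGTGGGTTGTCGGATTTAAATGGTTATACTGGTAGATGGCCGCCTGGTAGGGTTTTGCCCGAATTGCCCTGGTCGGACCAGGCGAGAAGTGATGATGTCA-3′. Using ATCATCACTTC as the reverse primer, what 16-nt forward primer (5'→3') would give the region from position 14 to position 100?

The reverse primer's reverse complement GAAGTGATGAT matches the template at positions 90–100; the product starts at position 14.
The forward primer is identical to the top strand over positions 14–29: TCGGATTTAAATGGTT.

5'-TCGGATTTAAATGGTT-3'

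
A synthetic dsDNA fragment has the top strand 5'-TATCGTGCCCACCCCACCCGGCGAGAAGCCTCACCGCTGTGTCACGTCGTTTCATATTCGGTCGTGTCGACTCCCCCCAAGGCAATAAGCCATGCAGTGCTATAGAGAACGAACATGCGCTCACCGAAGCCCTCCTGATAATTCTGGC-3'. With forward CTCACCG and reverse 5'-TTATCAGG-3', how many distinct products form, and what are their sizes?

The forward primer CTCACCG matches the top strand at positions 30–36, 120–126.
The reverse primer's reverse complement is CCTGATAA, matching at positions 134–141.
Each forward site pairs with the reverse site to give a product ending at position 141: sizes 112, 22 bp.

Two products: 112 bp, 22 bp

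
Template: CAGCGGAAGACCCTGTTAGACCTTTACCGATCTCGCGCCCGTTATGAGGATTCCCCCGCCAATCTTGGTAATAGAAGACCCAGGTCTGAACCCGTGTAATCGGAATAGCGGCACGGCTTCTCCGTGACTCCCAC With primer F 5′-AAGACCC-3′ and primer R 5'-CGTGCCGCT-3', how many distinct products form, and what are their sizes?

Two products: 109 bp, 41 bp

The forward primer AAGACCC matches the top strand at positions 7–13, 75–81.
The reverse primer's reverse complement is AGCGGCACG, matching at positions 107–115.
Each forward site pairs with the reverse site to give a product ending at position 115: sizes 109, 41 bp.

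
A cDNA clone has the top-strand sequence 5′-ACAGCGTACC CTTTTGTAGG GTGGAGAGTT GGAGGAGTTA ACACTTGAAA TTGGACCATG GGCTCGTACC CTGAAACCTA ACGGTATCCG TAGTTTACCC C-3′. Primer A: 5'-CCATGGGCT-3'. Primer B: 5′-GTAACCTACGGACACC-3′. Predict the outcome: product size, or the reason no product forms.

Primer B (GTAACCTACGGACACC) does not match the top strand, and its reverse complement GGTGTCCGTAGGTTAC does not match either.
With no annealing site for primer B, no amplification occurs.

No product — primer B has no binding site in the template.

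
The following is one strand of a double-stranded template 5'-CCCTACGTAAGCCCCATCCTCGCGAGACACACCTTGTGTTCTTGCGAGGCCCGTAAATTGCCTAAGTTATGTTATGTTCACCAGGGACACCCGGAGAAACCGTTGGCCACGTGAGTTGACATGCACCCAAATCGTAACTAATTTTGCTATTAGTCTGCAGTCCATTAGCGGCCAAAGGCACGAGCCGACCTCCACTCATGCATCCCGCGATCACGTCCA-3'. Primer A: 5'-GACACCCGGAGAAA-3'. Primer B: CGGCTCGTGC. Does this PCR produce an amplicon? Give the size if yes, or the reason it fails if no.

Yes — a 102 bp product.

Primer A (GACACCCGGAGAAA) matches the top strand at positions 86–99; it acts as a forward primer.
Primer B's reverse complement is GCACGAGCCG, matching the top strand at positions 178–187; it acts as a reverse primer.
The 3' ends face each other across positions 86–187, giving a 102 bp product.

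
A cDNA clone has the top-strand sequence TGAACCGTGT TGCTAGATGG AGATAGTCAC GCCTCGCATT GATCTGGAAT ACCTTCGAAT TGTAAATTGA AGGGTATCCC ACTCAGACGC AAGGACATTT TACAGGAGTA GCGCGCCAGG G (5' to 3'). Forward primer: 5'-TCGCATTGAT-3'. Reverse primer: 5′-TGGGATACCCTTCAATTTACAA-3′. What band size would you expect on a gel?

Forward primer TCGCATTGAT is found on the top strand at positions 34–43.
Taking the reverse complement of TGGGATACCCTTCAATTTACAA gives TTGTAAATTGAAGGGTATCCCA, found at positions 60–81 on the template; the primer anneals here to the top strand with its 3' end pointing upstream.
Amplicon spans positions 34–81: 48 bp.

48 bp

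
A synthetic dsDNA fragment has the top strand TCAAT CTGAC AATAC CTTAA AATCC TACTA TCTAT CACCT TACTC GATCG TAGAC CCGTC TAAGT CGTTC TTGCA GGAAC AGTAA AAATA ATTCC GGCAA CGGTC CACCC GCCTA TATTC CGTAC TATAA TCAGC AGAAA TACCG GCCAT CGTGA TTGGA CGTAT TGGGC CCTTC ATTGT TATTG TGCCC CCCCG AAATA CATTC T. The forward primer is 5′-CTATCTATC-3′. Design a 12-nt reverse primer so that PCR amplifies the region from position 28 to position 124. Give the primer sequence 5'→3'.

The product's 3' end on the top strand is position 124.
The reverse primer anneals to the top strand over positions 113–124, i.e. to CTATATTCCGTA.
Its sequence written 5'→3' is the reverse complement: TACGGAATATAG.

5'-TACGGAATATAG-3'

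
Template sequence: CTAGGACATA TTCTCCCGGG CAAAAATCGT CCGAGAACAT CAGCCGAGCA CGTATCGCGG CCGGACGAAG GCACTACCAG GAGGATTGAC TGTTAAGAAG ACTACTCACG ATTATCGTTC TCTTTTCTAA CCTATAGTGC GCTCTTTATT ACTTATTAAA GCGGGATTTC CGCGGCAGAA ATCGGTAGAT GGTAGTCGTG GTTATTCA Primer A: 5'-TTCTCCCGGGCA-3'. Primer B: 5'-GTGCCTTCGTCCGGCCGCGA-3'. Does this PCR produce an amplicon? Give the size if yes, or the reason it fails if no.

Yes — a 64 bp product.

Primer A (TTCTCCCGGGCA) matches the top strand at positions 11–22; it acts as a forward primer.
Primer B's reverse complement is TCGCGGCCGGACGAAGGCAC, matching the top strand at positions 55–74; it acts as a reverse primer.
The 3' ends face each other across positions 11–74, giving a 64 bp product.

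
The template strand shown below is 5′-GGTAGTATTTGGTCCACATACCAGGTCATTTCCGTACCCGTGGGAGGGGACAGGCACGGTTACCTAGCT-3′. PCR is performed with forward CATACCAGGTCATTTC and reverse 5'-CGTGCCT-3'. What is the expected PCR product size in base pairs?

Scanning the template, CATACCAGGTCATTTC occurs at positions 17–32; this primer anneals to the bottom strand there with its 3' end pointing downstream.
Taking the reverse complement of CGTGCCT gives AGGCACG, found at positions 52–58 on the template; the primer anneals here to the top strand with its 3' end pointing upstream.
Product length = (reverse-primer end) − (forward-primer start) + 1 = 58 − 17 + 1 = 42 bp.

42 bp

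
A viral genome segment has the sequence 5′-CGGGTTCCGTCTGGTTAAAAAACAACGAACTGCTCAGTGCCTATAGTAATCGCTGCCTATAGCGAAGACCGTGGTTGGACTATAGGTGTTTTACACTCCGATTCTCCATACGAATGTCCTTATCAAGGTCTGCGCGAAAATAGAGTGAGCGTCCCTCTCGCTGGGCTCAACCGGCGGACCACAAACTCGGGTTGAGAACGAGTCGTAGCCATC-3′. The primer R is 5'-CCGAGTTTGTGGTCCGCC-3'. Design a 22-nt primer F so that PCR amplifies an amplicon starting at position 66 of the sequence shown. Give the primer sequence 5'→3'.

The reverse primer's reverse complement GGCGGACCACAAACTCGG matches the template at positions 173–190; the product starts at position 66.
The forward primer is identical to the top strand over positions 66–87: AGACCGTGGTTGGACTATAGGT.

5'-AGACCGTGGTTGGACTATAGGT-3'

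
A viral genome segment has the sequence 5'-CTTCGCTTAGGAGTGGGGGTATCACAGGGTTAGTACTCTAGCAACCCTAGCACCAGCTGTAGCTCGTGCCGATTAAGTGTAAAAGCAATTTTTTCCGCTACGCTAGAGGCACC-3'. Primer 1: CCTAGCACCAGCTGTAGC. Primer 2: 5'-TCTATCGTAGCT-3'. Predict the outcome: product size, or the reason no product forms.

No product — primer 2 has no binding site in the template.

Primer 2 (TCTATCGTAGCT) does not match the top strand, and its reverse complement AGCTACGATAGA does not match either.
With no annealing site for primer 2, no amplification occurs.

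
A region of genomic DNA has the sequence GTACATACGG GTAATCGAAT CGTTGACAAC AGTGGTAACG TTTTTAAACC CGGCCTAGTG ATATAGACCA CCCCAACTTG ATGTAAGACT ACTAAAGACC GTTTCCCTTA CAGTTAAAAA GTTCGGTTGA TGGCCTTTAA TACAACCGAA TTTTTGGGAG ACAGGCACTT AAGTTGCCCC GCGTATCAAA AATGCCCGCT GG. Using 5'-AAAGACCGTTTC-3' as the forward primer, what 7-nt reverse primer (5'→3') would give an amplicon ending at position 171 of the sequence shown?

The forward primer binds at positions 94–105; the product's 3' end on the top strand is position 171.
The reverse primer anneals to the top strand over positions 165–171, i.e. to GCACTTA.
Its sequence written 5'→3' is the reverse complement: TAAGTGC.

5'-TAAGTGC-3'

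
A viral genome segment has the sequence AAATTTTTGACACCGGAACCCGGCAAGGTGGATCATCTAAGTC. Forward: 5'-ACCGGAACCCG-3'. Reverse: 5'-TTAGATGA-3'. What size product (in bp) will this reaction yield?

Forward primer ACCGGAACCCG is found on the top strand at positions 12–22.
Taking the reverse complement of TTAGATGA gives TCATCTAA, found at positions 33–40 on the template; the primer anneals here to the top strand with its 3' end pointing upstream.
Amplicon spans positions 12–40: 29 bp.

29 bp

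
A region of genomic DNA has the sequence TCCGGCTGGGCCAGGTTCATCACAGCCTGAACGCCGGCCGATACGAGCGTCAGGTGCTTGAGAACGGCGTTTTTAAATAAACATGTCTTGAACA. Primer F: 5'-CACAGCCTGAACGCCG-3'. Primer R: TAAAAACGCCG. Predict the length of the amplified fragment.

The forward primer matches the template at positions 21–36.
Taking the reverse complement of TAAAAACGCCG gives CGGCGTTTTTA, found at positions 65–75 on the template; the primer anneals here to the top strand with its 3' end pointing upstream.
Product length = (reverse-primer end) − (forward-primer start) + 1 = 75 − 21 + 1 = 55 bp.

55 bp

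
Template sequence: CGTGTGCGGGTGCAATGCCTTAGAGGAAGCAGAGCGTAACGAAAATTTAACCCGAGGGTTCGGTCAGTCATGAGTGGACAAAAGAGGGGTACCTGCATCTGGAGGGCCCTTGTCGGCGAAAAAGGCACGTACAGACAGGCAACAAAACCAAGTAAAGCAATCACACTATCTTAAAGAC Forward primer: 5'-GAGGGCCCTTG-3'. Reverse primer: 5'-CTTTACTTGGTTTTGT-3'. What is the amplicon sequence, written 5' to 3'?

5'-GAGGGCCCTTGTCGGCGAAAAAGGCACGTACAGACAGGCAACAAAACCAAGTAAAG-3'

The forward primer matches the template at positions 102–112.
The reverse primer's reverse complement is ACAAAACCAAGTAAAG, which matches the template at positions 142–157.
The product is the template from position 102 through 157 (56 bp).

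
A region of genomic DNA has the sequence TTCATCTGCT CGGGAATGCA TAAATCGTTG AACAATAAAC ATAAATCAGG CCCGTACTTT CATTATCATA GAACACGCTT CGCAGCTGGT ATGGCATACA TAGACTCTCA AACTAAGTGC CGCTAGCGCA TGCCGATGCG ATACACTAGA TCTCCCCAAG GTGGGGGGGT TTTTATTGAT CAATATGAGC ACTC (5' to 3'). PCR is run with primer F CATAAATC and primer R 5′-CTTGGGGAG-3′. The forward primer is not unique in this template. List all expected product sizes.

142 bp, 121 bp

The forward primer CATAAATC matches the top strand at positions 19–26, 40–47.
The reverse primer's reverse complement is CTCCCCAAG, matching at positions 152–160.
Each forward site pairs with the reverse site to give a product ending at position 160: sizes 142, 121 bp.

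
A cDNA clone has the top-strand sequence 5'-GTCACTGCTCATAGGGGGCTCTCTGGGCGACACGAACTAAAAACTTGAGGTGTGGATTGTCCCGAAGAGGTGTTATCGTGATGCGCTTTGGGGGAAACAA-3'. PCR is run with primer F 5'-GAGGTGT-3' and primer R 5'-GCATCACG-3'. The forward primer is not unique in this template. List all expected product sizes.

The forward primer GAGGTGT matches the top strand at positions 47–53, 67–73.
The reverse primer's reverse complement is CGTGATGC, matching at positions 77–84.
Each forward site pairs with the reverse site to give a product ending at position 84: sizes 38, 18 bp.

38 bp, 18 bp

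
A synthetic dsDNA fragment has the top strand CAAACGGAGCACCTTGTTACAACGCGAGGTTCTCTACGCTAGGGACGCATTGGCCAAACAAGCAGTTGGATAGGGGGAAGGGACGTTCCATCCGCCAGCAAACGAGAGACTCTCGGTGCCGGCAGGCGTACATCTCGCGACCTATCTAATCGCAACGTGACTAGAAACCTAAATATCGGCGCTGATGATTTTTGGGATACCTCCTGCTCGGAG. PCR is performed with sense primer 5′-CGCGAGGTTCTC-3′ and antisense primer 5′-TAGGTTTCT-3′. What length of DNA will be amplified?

Forward primer CGCGAGGTTCTC is found on the top strand at positions 23–34.
The reverse primer's reverse complement is AGAAACCTA, which matches the template at positions 163–171.
Product length = (reverse-primer end) − (forward-primer start) + 1 = 171 − 23 + 1 = 149 bp.

149 bp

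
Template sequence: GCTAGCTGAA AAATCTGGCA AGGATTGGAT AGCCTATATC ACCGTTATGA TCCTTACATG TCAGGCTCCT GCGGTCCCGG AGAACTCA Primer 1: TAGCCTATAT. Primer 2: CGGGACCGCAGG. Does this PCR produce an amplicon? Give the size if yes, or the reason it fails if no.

Yes — a 50 bp product.

Primer 1 (TAGCCTATAT) matches the top strand at positions 30–39; it acts as a forward primer.
Primer 2's reverse complement is CCTGCGGTCCCG, matching the top strand at positions 68–79; it acts as a reverse primer.
The 3' ends face each other across positions 30–79, giving a 50 bp product.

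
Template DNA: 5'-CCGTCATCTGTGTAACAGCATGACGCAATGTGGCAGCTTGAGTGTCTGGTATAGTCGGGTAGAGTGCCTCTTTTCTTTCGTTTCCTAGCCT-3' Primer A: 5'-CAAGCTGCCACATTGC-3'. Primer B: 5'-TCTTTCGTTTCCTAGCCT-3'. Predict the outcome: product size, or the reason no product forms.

Primer A (CAAGCTGCCACATTGC) has reverse complement GCAATGTGGCAGCTTG, which matches the top strand at positions 25–40; primer A anneals to the top strand there with its 3' end pointing upstream toward position 25.
Primer B (TCTTTCGTTTCCTAGCCT) matches the top strand directly at positions 74–91; it anneals to the bottom strand with its 3' end pointing downstream toward position 91.
The 3' ends diverge (primer A extends toward position 1, primer B toward position 91), so the primers never converge on a shared product.

No product — the primers' 3' ends point away from each other.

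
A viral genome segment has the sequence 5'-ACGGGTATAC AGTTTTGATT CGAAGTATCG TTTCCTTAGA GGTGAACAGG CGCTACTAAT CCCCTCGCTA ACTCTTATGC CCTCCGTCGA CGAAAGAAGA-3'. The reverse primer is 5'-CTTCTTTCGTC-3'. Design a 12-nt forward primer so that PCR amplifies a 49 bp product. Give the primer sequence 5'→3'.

5'-CGCTACTAATCC-3'

The reverse primer's reverse complement GACGAAAGAAG matches the template at positions 89–99, so the product ends at position 99.
A 49 bp product then starts at position 99 − 49 + 1 = 51.
The forward primer is identical to the top strand there: CGCTACTAATCC.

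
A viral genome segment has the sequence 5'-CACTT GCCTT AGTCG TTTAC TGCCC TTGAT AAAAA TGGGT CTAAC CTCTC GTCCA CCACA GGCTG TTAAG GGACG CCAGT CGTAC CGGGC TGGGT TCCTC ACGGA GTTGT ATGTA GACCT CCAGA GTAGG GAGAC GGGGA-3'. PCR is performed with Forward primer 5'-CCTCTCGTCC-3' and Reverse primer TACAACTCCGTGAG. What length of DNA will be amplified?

67 bp

Forward primer CCTCTCGTCC is found on the top strand at positions 45–54.
Taking the reverse complement of TACAACTCCGTGAG gives CTCACGGAGTTGTA, found at positions 98–111 on the template; the primer anneals here to the top strand with its 3' end pointing upstream.
The product runs from position 45 to position 111, so its length is 111 − 45 + 1 = 67 bp.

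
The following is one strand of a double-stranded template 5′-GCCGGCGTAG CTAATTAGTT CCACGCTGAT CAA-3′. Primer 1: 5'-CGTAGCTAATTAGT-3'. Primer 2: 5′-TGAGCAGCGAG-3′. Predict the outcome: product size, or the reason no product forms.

No product — primer 2 has no binding site in the template.

Primer 2 (TGAGCAGCGAG) does not match the top strand, and its reverse complement CTCGCTGCTCA does not match either.
With no annealing site for primer 2, no amplification occurs.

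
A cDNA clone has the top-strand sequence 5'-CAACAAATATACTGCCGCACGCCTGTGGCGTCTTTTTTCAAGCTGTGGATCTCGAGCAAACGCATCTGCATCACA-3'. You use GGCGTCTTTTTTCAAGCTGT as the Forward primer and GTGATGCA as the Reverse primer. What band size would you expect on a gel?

Scanning the template, GGCGTCTTTTTTCAAGCTGT occurs at positions 27–46; this primer anneals to the bottom strand there with its 3' end pointing downstream.
Taking the reverse complement of GTGATGCA gives TGCATCAC, found at positions 67–74 on the template; the primer anneals here to the top strand with its 3' end pointing upstream.
The product runs from position 27 to position 74, so its length is 74 − 27 + 1 = 48 bp.

48 bp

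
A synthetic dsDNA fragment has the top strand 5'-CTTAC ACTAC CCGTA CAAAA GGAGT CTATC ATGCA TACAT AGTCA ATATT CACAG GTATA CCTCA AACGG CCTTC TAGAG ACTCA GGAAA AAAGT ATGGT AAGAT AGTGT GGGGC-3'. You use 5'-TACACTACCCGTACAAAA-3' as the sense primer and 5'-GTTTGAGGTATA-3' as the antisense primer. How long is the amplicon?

66 bp

Forward primer TACACTACCCGTACAAAA is found on the top strand at positions 3–20.
Taking the reverse complement of GTTTGAGGTATA gives TATACCTCAAAC, found at positions 57–68 on the template; the primer anneals here to the top strand with its 3' end pointing upstream.
The product runs from position 3 to position 68, so its length is 68 − 3 + 1 = 66 bp.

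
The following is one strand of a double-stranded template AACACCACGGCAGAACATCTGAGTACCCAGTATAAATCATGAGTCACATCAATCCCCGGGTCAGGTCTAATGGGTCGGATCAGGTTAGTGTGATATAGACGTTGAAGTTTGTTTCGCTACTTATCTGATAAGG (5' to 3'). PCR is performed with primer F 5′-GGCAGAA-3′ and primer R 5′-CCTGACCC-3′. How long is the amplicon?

Scanning the template, GGCAGAA occurs at positions 9–15; this primer anneals to the bottom strand there with its 3' end pointing downstream.
Taking the reverse complement of CCTGACCC gives GGGTCAGG, found at positions 58–65 on the template; the primer anneals here to the top strand with its 3' end pointing upstream.
The product runs from position 9 to position 65, so its length is 65 − 9 + 1 = 57 bp.

57 bp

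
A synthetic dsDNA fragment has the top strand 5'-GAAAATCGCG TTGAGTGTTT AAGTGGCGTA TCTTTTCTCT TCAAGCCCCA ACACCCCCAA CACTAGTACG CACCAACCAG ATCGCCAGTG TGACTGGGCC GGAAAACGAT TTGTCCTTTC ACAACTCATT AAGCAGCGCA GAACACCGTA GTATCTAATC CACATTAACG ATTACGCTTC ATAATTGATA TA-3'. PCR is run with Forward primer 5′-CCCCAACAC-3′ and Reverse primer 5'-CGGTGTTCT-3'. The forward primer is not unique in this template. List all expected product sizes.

103 bp, 94 bp

The forward primer CCCCAACAC matches the top strand at positions 46–54, 55–63.
The reverse primer's reverse complement is AGAACACCG, matching at positions 140–148.
Each forward site pairs with the reverse site to give a product ending at position 148: sizes 103, 94 bp.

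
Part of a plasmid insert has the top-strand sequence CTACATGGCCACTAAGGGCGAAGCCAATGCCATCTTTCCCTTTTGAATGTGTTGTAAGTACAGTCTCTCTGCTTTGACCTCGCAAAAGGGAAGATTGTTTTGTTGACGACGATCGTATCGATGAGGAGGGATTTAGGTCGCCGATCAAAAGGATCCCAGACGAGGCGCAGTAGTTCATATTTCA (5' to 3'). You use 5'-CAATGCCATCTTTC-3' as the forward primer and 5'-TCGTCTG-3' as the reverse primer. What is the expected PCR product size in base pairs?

139 bp

Forward primer CAATGCCATCTTTC is found on the top strand at positions 25–38.
The reverse primer's reverse complement is CAGACGA, which matches the template at positions 157–163.
Product length = (reverse-primer end) − (forward-primer start) + 1 = 163 − 25 + 1 = 139 bp.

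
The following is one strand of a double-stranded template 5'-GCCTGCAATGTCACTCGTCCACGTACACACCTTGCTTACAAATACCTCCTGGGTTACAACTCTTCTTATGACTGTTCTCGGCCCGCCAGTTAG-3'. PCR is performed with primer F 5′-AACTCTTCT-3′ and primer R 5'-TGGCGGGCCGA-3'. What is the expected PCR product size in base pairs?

Scanning the template, AACTCTTCT occurs at positions 58–66; this primer anneals to the bottom strand there with its 3' end pointing downstream.
Reverse complement of the reverse primer: TCGGCCCGCCA. This occurs on the top strand at positions 78–88.
Product length = (reverse-primer end) − (forward-primer start) + 1 = 88 − 58 + 1 = 31 bp.

31 bp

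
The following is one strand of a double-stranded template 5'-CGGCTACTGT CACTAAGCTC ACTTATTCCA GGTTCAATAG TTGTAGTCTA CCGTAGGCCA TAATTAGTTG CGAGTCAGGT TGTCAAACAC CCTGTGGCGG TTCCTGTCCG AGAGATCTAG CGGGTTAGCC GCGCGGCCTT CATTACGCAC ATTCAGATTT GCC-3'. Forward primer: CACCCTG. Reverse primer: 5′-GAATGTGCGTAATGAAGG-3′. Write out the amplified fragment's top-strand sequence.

5'-CACCCTGTGGCGGTTCCTGTCCGAGAGATCTAGCGGGTTAGCCGCGCGGCCTTCATTACGCACATTC-3'

The forward primer matches the template at positions 88–94.
Taking the reverse complement of GAATGTGCGTAATGAAGG gives CCTTCATTACGCACATTC, found at positions 137–154 on the template; the primer anneals here to the top strand with its 3' end pointing upstream.
The product is the template from position 88 through 154 (67 bp).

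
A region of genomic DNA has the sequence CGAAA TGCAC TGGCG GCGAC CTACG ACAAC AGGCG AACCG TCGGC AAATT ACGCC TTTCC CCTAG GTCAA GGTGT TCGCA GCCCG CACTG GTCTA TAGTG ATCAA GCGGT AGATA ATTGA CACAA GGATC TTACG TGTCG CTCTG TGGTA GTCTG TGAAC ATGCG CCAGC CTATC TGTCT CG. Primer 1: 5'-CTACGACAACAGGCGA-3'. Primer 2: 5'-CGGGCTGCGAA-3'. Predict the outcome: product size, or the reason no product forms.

Primer 1 (CTACGACAACAGGCGA) matches the top strand at positions 21–36; it acts as a forward primer.
Primer 2's reverse complement is TTCGCAGCCCG, matching the top strand at positions 75–85; it acts as a reverse primer.
The 3' ends face each other across positions 21–85, giving a 65 bp product.

Yes — a 65 bp product.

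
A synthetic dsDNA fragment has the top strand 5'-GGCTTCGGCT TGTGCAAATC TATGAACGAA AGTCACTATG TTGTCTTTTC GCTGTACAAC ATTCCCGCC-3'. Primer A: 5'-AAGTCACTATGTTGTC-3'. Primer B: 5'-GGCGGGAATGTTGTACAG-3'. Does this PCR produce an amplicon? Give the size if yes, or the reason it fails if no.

Yes — a 40 bp product.

Primer A (AAGTCACTATGTTGTC) matches the top strand at positions 30–45; it acts as a forward primer.
Primer B's reverse complement is CTGTACAACATTCCCGCC, matching the top strand at positions 52–69; it acts as a reverse primer.
The 3' ends face each other across positions 30–69, giving a 40 bp product.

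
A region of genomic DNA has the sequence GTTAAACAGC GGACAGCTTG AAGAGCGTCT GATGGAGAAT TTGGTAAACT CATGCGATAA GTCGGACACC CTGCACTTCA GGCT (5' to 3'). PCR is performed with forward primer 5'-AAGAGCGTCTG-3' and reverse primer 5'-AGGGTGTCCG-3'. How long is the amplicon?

52 bp

The forward primer matches the template at positions 21–31.
The reverse primer's reverse complement is CGGACACCCT, which matches the template at positions 63–72.
Product length = (reverse-primer end) − (forward-primer start) + 1 = 72 − 21 + 1 = 52 bp.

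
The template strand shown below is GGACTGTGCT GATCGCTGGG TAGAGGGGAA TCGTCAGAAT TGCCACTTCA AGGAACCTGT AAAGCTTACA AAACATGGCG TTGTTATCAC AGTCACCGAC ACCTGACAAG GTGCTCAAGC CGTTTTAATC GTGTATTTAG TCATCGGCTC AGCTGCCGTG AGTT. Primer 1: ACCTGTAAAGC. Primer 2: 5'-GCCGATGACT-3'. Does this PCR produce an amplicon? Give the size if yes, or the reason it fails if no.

Yes — a 94 bp product.

Primer 1 (ACCTGTAAAGC) matches the top strand at positions 55–65; it acts as a forward primer.
Primer 2's reverse complement is AGTCATCGGC, matching the top strand at positions 139–148; it acts as a reverse primer.
The 3' ends face each other across positions 55–148, giving a 94 bp product.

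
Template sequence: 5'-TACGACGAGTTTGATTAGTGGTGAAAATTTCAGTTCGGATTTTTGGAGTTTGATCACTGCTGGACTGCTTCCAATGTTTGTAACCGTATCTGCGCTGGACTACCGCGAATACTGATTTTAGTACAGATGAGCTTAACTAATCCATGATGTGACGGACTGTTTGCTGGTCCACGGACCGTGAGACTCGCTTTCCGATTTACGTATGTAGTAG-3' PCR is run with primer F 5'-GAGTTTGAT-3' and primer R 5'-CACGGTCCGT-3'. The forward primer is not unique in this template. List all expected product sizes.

174 bp, 135 bp

The forward primer GAGTTTGAT matches the top strand at positions 7–15, 46–54.
The reverse primer's reverse complement is ACGGACCGTG, matching at positions 171–180.
Each forward site pairs with the reverse site to give a product ending at position 180: sizes 174, 135 bp.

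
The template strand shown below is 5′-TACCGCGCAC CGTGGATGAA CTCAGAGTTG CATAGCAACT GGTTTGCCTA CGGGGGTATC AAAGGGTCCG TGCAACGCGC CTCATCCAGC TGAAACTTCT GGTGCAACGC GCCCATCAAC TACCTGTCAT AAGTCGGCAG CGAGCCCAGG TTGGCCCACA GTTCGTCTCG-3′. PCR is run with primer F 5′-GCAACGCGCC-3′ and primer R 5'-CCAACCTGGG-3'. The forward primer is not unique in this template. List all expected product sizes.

The forward primer GCAACGCGCC matches the top strand at positions 72–81, 104–113.
The reverse primer's reverse complement is CCCAGGTTGG, matching at positions 145–154.
Each forward site pairs with the reverse site to give a product ending at position 154: sizes 83, 51 bp.

83 bp, 51 bp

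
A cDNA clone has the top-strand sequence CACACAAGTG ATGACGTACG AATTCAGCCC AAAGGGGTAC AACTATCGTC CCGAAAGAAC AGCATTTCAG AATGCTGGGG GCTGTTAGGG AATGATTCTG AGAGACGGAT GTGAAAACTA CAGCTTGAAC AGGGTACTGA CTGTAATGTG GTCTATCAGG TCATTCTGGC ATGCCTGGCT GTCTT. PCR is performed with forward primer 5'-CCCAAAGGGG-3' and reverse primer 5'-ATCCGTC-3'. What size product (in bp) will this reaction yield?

Forward primer CCCAAAGGGG is found on the top strand at positions 28–37.
The reverse primer's reverse complement is GACGGAT, which matches the template at positions 104–110.
The product runs from position 28 to position 110, so its length is 110 − 28 + 1 = 83 bp.

83 bp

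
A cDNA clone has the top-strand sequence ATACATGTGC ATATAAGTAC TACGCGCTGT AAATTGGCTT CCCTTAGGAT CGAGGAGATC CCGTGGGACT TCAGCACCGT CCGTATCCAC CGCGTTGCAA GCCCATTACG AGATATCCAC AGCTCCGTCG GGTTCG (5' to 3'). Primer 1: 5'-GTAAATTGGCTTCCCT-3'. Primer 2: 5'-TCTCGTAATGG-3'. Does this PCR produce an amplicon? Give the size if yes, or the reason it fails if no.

Primer 1 (GTAAATTGGCTTCCCT) matches the top strand at positions 29–44; it acts as a forward primer.
Primer 2's reverse complement is CCATTACGAGA, matching the top strand at positions 103–113; it acts as a reverse primer.
The 3' ends face each other across positions 29–113, giving an 85 bp product.

Yes — an 85 bp product.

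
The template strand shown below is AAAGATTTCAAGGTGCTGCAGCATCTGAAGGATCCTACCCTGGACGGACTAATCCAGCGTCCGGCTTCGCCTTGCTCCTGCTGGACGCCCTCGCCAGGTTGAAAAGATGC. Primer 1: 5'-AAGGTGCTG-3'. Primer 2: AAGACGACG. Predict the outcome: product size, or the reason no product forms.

No product — primer 2 has no binding site in the template.

Primer 2 (AAGACGACG) does not match the top strand, and its reverse complement CGTCGTCTT does not match either.
With no annealing site for primer 2, no amplification occurs.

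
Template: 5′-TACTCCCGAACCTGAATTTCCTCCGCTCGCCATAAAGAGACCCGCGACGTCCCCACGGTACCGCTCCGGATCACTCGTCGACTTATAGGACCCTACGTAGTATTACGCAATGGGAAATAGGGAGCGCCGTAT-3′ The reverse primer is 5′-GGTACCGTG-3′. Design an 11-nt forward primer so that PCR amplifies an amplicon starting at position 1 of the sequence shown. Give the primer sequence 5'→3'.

5'-TACTCCCGAAC-3'

The reverse primer's reverse complement CACGGTACC matches the template at positions 54–62; the product starts at position 1.
The forward primer is identical to the top strand over positions 1–11: TACTCCCGAAC.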